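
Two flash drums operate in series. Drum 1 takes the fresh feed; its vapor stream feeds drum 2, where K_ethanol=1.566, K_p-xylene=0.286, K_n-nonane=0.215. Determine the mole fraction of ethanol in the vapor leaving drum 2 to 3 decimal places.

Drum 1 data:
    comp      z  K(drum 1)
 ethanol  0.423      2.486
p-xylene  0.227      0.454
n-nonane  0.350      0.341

Drum 1:
Material balance + equilibrium reduce to Σ zᵢ(Kᵢ−1)/(1+ψ₁(Kᵢ−1)) = 0.
Check two-phase: ΣzᵢKᵢ = 1.274 > 1 and Σzᵢ/Kᵢ = 1.697 > 1, so g(0) = 0.274 > 0 and g(1) = -0.697 < 0.
Iterate (Newton) starting at ψ₁ = 0.5:
  ψ₁ = 0.500: g = -0.1539, g' = -0.774 → ψ₁ = 0.301
  ψ₁ = 0.301: g = -0.0018, g' = -0.779 → ψ₁ = 0.299
Converged at ψ₁ = 0.299.
Drum-1 compositions:
  ethanol: x = 0.293, y = 0.728
  p-xylene: x = 0.271, y = 0.123
  n-nonane: x = 0.436, y = 0.149
Drum-2 feed = drum-1 vapor: z₂ = (0.7282, 0.1231, 0.1486).
Drum 2:
Rachford–Rice: g(ψ₂) = Σ zᵢ(Kᵢ−1)/(1+ψ₂(Kᵢ−1)) = 0.
g(0) = ΣzᵢKᵢ − 1 = 0.208 and g(1) = 1 − Σzᵢ/Kᵢ = -0.587, so a root lies in (0, 1).
Iterate (Newton) starting at ψ₂ = 0.5:
  ψ₂ = 0.500: g = -0.0075, g' = -0.542 → ψ₂ = 0.486
Converged at ψ₂ = 0.486.
  ethanol: x = 0.571, y = 0.894
  p-xylene: x = 0.189, y = 0.054
  n-nonane: x = 0.240, y = 0.052

y_ethanol (drum 2) = 0.894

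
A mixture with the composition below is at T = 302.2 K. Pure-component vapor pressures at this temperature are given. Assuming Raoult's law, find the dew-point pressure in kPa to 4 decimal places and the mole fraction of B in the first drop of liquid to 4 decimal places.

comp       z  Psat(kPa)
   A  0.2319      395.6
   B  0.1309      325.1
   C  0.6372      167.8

At the dew point ψ → 1, so Σzᵢ/Kᵢ = 1 with Kᵢ = Pᵢˢᵃᵗ/P ⇒ 1/P = Σzᵢ/Pᵢˢᵃᵗ.
1/P = 0.2319/395.6 + 0.1309/325.1 + 0.6372/167.8 = 0.0047862 ⇒ P = 208.9331 kPa
xᵢ = zᵢP/Pᵢˢᵃᵗ ⇒ x_B = 0.1309·208.9331/325.1 = 0.0841

Pdew = 208.9331 kPa, x_B = 0.0841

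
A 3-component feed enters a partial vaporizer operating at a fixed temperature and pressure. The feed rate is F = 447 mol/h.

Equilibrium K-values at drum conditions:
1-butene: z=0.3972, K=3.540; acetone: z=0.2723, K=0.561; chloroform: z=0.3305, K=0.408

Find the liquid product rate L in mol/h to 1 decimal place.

L = 216.1 mol/h

Newton–Raphson from ψ = 0.5:
  ψ = 0.5000: g = 0.01337, g' = -0.8172 → ψ = 0.5164
  ψ = 0.5164: g = 0.00008, g' = -0.8076 → ψ = 0.5165
Converged at ψ = 0.5165.
Then V = ψ·F = 0.5165·447 = 230.9 mol/h and L = F − V = 216.1 mol/h.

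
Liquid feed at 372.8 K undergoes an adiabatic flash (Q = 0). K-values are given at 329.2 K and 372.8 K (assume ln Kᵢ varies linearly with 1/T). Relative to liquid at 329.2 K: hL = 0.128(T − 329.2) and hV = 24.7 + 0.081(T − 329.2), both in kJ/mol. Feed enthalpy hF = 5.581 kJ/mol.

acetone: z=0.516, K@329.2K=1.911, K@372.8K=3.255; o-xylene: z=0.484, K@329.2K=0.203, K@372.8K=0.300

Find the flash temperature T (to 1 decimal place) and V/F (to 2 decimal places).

T = 334.7 K, V/F = 0.20

Adiabatic flash: solve Rachford–Rice at each trial T, then check hF = ψ·hV(T) + (1−ψ)·hL(T).
  T = 329.2 K: K = (1.911, 0.203), RR gives ψ = 0.116, H_out = 2.869 kJ/mol
  T = 372.8 K: K = (3.255, 0.300), RR gives ψ = 0.523, H_out = 17.416 kJ/mol
  T = 351.0 K: K = (2.536, 0.250), RR gives ψ = 0.373, H_out = 11.613 kJ/mol
  T = 340.1 K: K = (2.211, 0.226), RR gives ψ = 0.267, H_out = 7.854 kJ/mol
  T = 334.6 K: K = (2.057, 0.214), RR gives ψ = 0.199, H_out = 5.548 kJ/mol
  T = 337.4 K: K = (2.135, 0.220), RR gives ψ = 0.235, H_out = 6.766 kJ/mol
  T = 336.0 K: K = (2.095, 0.217), RR gives ψ = 0.217, H_out = 6.170 kJ/mol
Linear interpolation between T = 334.6 (H_out = 5.548) and T = 336.0 (H_out = 6.170) on hF = 5.581 gives T ≈ 334.7 K, at which ψ = 0.20.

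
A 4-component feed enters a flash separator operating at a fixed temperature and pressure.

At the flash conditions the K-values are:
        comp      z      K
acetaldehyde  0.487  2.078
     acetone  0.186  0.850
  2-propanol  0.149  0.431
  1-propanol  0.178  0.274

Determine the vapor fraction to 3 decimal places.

ψ = 0.482

Rachford–Rice: g(ψ) = Σ zᵢ(Kᵢ−1)/(1+ψ(Kᵢ−1)) = 0.
Check two-phase: ΣzᵢKᵢ = 1.283 > 1 and Σzᵢ/Kᵢ = 1.449 > 1, so g(0) = 0.283 > 0 and g(1) = -0.449 < 0.
Newton iteration, ψ⁰ = 0.5:
  ψ = 0.500: g = -0.0104, g' = -0.569 → ψ = 0.482
Converged at ψ = 0.482.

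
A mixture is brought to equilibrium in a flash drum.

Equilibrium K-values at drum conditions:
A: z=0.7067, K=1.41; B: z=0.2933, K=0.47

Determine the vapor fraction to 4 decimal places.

ψ = 0.6180

Binary case is linear: z₁(K₁−1)(1+ψ(K₂−1)) + z₂(K₂−1)(1+ψ(K₁−1)) = 0
⇒ ψ = [z₁(K₁−1)+z₂(K₂−1)] / [−(K₁−1)(K₂−1)] = 0.13430/0.21730 = 0.6180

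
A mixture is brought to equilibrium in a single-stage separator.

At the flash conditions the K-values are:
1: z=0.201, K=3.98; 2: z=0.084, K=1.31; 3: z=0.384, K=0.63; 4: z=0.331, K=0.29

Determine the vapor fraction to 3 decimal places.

ψ = 0.173

Material balance + equilibrium reduce to Σ zᵢ(Kᵢ−1)/(1+ψ(Kᵢ−1)) = 0.
Check two-phase: ΣzᵢKᵢ = 1.248 > 1 and Σzᵢ/Kᵢ = 1.866 > 1, so g(0) = 0.248 > 0 and g(1) = -0.866 < 0.
Iterate (Newton) starting at ψ = 0.35:
  ψ = 0.350: g = -0.1593, g' = -0.799 → ψ = 0.151
  ψ = 0.151: g = 0.0246, g' = -1.126 → ψ = 0.173
Converged at ψ = 0.173.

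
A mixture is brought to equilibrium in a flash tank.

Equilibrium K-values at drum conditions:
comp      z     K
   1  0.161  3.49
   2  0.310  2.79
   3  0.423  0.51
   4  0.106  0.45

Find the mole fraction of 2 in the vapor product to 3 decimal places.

Material balance + equilibrium reduce to Σ zᵢ(Kᵢ−1)/(1+V/F(Kᵢ−1)) = 0.
Check two-phase: ΣzᵢKᵢ = 1.690 > 1 and Σzᵢ/Kᵢ = 1.222 > 1, so g(0) = 0.690 > 0 and g(1) = -0.222 < 0.
Newton iteration, V/F⁰ = 0.5:
  V/F = 0.500: g = 0.1164, g' = -0.714 → V/F = 0.663
  V/F = 0.663: g = 0.0061, g' = -0.652 → V/F = 0.673
Converged at V/F = 0.673.
Compositions from xᵢ = zᵢ/(1+V/F(Kᵢ−1)), yᵢ = Kᵢxᵢ:
  1: x = 0.060, y = 0.210
  2: x = 0.141, y = 0.392
  3: x = 0.631, y = 0.322
  4: x = 0.168, y = 0.076

y_2 = 0.392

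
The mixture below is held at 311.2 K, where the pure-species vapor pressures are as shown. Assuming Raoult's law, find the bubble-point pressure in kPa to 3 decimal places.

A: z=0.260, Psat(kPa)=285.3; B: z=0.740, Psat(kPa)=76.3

At the bubble point ψ → 0, so ΣzᵢKᵢ = 1 with Kᵢ = Pᵢˢᵃᵗ/P ⇒ P = ΣzᵢPᵢˢᵃᵗ.
P = 0.260·285.3 + 0.740·76.3 = 130.640 kPa

Pbub = 130.640 kPa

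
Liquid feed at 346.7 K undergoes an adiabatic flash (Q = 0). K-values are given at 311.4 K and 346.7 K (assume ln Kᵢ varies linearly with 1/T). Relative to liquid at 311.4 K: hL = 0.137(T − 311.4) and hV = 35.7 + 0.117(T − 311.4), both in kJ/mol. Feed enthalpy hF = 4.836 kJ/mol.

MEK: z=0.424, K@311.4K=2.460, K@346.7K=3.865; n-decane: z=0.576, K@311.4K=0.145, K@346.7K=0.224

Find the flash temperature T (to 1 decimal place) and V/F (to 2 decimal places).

T = 313.8 K, V/F = 0.13

Adiabatic flash: solve Rachford–Rice at each trial T, then check hF = ψ·hV(T) + (1−ψ)·hL(T).
  T = 311.4 K: K = (2.460, 0.145), RR gives ψ = 0.101, H_out = 3.619 kJ/mol
  T = 346.7 K: K = (3.865, 0.224), RR gives ψ = 0.345, H_out = 16.921 kJ/mol
  T = 329.0 K: K = (3.119, 0.182), RR gives ψ = 0.247, H_out = 11.130 kJ/mol
  T = 320.2 K: K = (2.779, 0.163), RR gives ψ = 0.183, H_out = 7.701 kJ/mol
  T = 315.8 K: K = (2.617, 0.154), RR gives ψ = 0.145, H_out = 5.762 kJ/mol
  T = 313.6 K: K = (2.538, 0.149), RR gives ψ = 0.124, H_out = 4.720 kJ/mol
Linear interpolation between T = 313.6 (H_out = 4.720) and T = 315.8 (H_out = 5.762) on hF = 4.836 gives T ≈ 313.8 K, at which ψ = 0.13.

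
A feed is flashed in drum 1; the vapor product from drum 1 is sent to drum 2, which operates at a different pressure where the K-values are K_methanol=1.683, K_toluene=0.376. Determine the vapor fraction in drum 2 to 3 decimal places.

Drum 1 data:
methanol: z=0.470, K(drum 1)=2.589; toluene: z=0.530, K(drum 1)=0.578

Drum 1:
Rachford–Rice: g(ψ₁) = Σ zᵢ(Kᵢ−1)/(1+ψ₁(Kᵢ−1)) = 0.
Feasibility: ΣzᵢKᵢ = 1.523, Σzᵢ/Kᵢ = 1.098 — both > 1, two phases present.
Binary case is linear: z₁(K₁−1)(1+ψ₁(K₂−1)) + z₂(K₂−1)(1+ψ₁(K₁−1)) = 0
⇒ ψ₁ = [z₁(K₁−1)+z₂(K₂−1)] / [−(K₁−1)(K₂−1)] = 0.5232/0.6706 = 0.780
Drum-1 compositions:
  methanol: x = 0.210, y = 0.543
  toluene: x = 0.790, y = 0.457
Drum-2 feed = drum-1 vapor: z₂ = (0.5433, 0.4567).
Drum 2:
Material balance + equilibrium reduce to Σ zᵢ(Kᵢ−1)/(1+ψ₂(Kᵢ−1)) = 0.
g(0) = ΣzᵢKᵢ − 1 = 0.086 and g(1) = 1 − Σzᵢ/Kᵢ = -0.537, so a root lies in (0, 1).
Binary case is linear: z₁(K₁−1)(1+ψ₂(K₂−1)) + z₂(K₂−1)(1+ψ₂(K₁−1)) = 0
⇒ ψ₂ = [z₁(K₁−1)+z₂(K₂−1)] / [−(K₁−1)(K₂−1)] = 0.0861/0.4262 = 0.202
  methanol: x = 0.477, y = 0.804
  toluene: x = 0.523, y = 0.196

V/F (drum 2) = 0.202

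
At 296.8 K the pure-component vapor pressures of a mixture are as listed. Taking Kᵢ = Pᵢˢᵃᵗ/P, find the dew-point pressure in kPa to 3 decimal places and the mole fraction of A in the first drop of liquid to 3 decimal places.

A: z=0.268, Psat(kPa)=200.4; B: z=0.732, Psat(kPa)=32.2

Pdew = 41.545 kPa, x_A = 0.056

At the dew point ψ → 1, so Σzᵢ/Kᵢ = 1 with Kᵢ = Pᵢˢᵃᵗ/P ⇒ 1/P = Σzᵢ/Pᵢˢᵃᵗ.
1/P = 0.268/200.4 + 0.732/32.2 = 0.024070 ⇒ P = 41.545 kPa
xᵢ = zᵢP/Pᵢˢᵃᵗ ⇒ x_A = 0.268·41.545/200.4 = 0.056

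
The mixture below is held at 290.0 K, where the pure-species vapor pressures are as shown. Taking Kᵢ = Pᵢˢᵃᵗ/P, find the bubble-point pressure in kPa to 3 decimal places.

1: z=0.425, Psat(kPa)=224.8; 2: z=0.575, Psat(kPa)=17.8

At the bubble point ψ → 0, so ΣzᵢKᵢ = 1 with Kᵢ = Pᵢˢᵃᵗ/P ⇒ P = ΣzᵢPᵢˢᵃᵗ.
P = 0.425·224.8 + 0.575·17.8 = 105.775 kPa

Pbub = 105.775 kPa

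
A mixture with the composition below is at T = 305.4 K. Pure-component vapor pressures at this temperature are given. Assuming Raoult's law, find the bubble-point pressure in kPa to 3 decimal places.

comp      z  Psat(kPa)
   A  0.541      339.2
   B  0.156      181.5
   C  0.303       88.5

At the bubble point ψ → 0, so ΣzᵢKᵢ = 1 with Kᵢ = Pᵢˢᵃᵗ/P ⇒ P = ΣzᵢPᵢˢᵃᵗ.
P = 0.541·339.2 + 0.156·181.5 + 0.303·88.5 = 238.637 kPa

Pbub = 238.637 kPa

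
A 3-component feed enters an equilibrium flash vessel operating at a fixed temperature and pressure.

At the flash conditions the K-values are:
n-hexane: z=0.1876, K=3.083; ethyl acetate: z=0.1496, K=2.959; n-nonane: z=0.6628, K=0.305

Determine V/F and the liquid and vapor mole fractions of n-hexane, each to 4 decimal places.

Iterate (Newton) starting at V/F = 0.5:
  V/F = 0.5000: g = -0.36651, g' = -1.0938 → V/F = 0.1649
  V/F = 0.1649: g = -0.00792, g' = -1.1873 → V/F = 0.1582
  V/F = 0.1582: g = 0.00004, g' = -1.1991 → V/F = 0.1583
Converged at V/F = 0.1583.
Compositions from xᵢ = zᵢ/(1+V/F(Kᵢ−1)), yᵢ = Kᵢxᵢ:
  n-hexane: x = 0.1411, y = 0.4350
  ethyl acetate: x = 0.1142, y = 0.3379
  n-nonane: x = 0.7447, y = 0.2271

V/F = 0.1583, x_n-hexane = 0.1411, y_n-hexane = 0.4350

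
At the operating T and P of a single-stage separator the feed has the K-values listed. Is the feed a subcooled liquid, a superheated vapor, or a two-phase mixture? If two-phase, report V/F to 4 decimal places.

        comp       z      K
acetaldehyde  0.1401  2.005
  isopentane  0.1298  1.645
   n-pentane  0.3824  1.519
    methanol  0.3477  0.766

superheated vapor

ΣzᵢKᵢ = 1.3416; Σzᵢ/Kᵢ = 0.8544.
Since Σzᵢ/Kᵢ < 1 the mixture is above its dew point — single vapor phase.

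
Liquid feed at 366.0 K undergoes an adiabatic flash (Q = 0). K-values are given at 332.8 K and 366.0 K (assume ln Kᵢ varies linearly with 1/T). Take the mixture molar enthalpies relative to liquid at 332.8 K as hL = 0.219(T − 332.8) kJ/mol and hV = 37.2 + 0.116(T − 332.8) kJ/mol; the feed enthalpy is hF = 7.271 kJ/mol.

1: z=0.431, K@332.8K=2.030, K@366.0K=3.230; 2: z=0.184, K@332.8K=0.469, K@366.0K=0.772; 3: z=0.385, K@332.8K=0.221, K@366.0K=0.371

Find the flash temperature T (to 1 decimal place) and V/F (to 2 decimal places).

Adiabatic flash: solve Rachford–Rice at each trial T, then check hF = ψ·hV(T) + (1−ψ)·hL(T).
  T = 332.8 K: K = (2.030, 0.469, 0.221), RR gives ψ = 0.064, H_out = 2.364 kJ/mol
  T = 366.0 K: K = (3.230, 0.772, 0.371), RR gives ψ = 0.567, H_out = 26.418 kJ/mol
  T = 349.4 K: K = (2.589, 0.609, 0.290), RR gives ψ = 0.341, H_out = 15.755 kJ/mol
  T = 341.1 K: K = (2.299, 0.536, 0.254), RR gives ψ = 0.216, H_out = 9.669 kJ/mol
  T = 337.0 K: K = (2.164, 0.502, 0.237), RR gives ψ = 0.145, H_out = 6.265 kJ/mol
  T = 339.1 K: K = (2.233, 0.519, 0.246), RR gives ψ = 0.183, H_out = 8.051 kJ/mol
Linear interpolation between T = 337.0 (H_out = 6.265) and T = 339.1 (H_out = 8.051) on hF = 7.271 gives T ≈ 338.2 K, at which ψ = 0.17.

T = 338.2 K, V/F = 0.17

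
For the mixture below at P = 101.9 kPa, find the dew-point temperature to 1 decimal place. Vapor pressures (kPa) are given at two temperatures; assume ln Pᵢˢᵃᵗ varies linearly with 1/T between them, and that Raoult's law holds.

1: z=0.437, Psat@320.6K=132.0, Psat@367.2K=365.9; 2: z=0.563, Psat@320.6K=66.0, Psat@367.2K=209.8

T = 327.6 K

Dew-point temperature: Σzᵢ·P/Pᵢˢᵃᵗ(T) = 1. Interpolate ln Pᵢˢᵃᵗ = aᵢ + bᵢ/T.
  T = 320.6 K: ΣzᵢP/Pᵢˢᵃᵗ = 1.2066
  T = 367.2 K: ΣzᵢP/Pᵢˢᵃᵗ = 0.3952
  T = 343.9 K: ΣzᵢP/Pᵢˢᵃᵗ = 0.6645
  T = 332.2 K: ΣzᵢP/Pᵢˢᵃᵗ = 0.8872
  T = 326.4 K: ΣzᵢP/Pᵢˢᵃᵗ = 1.0318
  T = 329.3 K: ΣzᵢP/Pᵢˢᵃᵗ = 0.9561
Interpolating between 326.4 K and 329.3 K gives T ≈ 327.6 K.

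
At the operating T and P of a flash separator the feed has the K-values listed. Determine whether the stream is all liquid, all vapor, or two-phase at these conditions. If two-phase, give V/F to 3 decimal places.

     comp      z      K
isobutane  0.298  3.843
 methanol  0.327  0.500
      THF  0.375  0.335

ΣzᵢKᵢ = 1.434; Σzᵢ/Kᵢ = 1.851.
Both exceed 1, so a two-phase solution exists.
Rachford–Rice: g(ψ) = Σ zᵢ(Kᵢ−1)/(1+ψ(Kᵢ−1)) = 0.
Iterate (Newton) starting at ψ = 0.5:
  ψ = 0.500: g = -0.2417, g' = -0.928 → ψ = 0.240
  ψ = 0.240: g = 0.0215, g' = -1.192 → ψ = 0.258
Converged at ψ = 0.258.

two-phase, V/F = 0.258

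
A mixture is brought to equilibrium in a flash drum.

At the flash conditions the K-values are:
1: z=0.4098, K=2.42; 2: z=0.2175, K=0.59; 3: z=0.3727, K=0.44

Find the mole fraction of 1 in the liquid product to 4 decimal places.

Rachford–Rice: g(ψ) = Σ zᵢ(Kᵢ−1)/(1+ψ(Kᵢ−1)) = 0.
Feasibility: ΣzᵢKᵢ = 1.2840, Σzᵢ/Kᵢ = 1.3850 — both > 1, two phases present.
Newton iteration, ψ⁰ = 0.56:
  ψ = 0.5600: g = -0.09567, g' = -0.5661 → ψ = 0.3910
  ψ = 0.3910: g = 0.00075, g' = -0.5851 → ψ = 0.3923
Converged at ψ = 0.3923.
Compositions from xᵢ = zᵢ/(1+ψ(Kᵢ−1)), yᵢ = Kᵢxᵢ:
  1: x = 0.2632, y = 0.6369
  2: x = 0.2592, y = 0.1529
  3: x = 0.4776, y = 0.2102

x_1 = 0.2632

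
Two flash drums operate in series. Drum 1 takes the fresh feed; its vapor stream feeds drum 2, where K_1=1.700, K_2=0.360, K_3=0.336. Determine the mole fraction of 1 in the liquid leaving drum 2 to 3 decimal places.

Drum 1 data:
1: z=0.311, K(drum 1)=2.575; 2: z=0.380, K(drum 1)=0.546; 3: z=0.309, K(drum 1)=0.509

Drum 1:
Newton–Raphson from ψ₁ = 0.5:
  ψ₁ = 0.500: g = -0.1502, g' = -0.503 → ψ₁ = 0.202
  ψ₁ = 0.202: g = 0.0135, g' = -0.631 → ψ₁ = 0.223
Converged at ψ₁ = 0.223.
Drum-1 compositions:
  1: x = 0.230, y = 0.592
  2: x = 0.423, y = 0.231
  3: x = 0.347, y = 0.177
Drum-2 feed = drum-1 vapor: z₂ = (0.5925, 0.2309, 0.1766).
Drum 2:
Newton iteration, ψ₂⁰ = 0.5:
  ψ₂ = 0.500: g = -0.0857, g' = -0.538 → ψ₂ = 0.341
  ψ₂ = 0.341: g = -0.0058, g' = -0.474 → ψ₂ = 0.329
Converged at ψ₂ = 0.329.
  1: x = 0.482, y = 0.819
  2: x = 0.292, y = 0.105
  3: x = 0.226, y = 0.076

x_1 (drum 2) = 0.482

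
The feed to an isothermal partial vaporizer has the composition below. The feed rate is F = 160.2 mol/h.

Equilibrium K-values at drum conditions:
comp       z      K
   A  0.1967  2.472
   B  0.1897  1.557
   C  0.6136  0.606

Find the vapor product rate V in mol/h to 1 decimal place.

V = 55.7 mol/h

Material balance + equilibrium reduce to Σ zᵢ(Kᵢ−1)/(1+β(Kᵢ−1)) = 0.
Check two-phase: ΣzᵢKᵢ = 1.1534 > 1 and Σzᵢ/Kᵢ = 1.2139 > 1, so g(0) = 0.1534 > 0 and g(1) = -0.2139 < 0.
Newton iteration, β⁰ = 0.53:
  β = 0.5300: g = -0.06134, g' = -0.3217 → β = 0.3394
  β = 0.3394: g = 0.00288, g' = -0.3581 → β = 0.3474
Converged at β = 0.3474.
Then V = β·F = 0.3474·160.2 = 55.7 mol/h and L = F − V = 104.5 mol/h.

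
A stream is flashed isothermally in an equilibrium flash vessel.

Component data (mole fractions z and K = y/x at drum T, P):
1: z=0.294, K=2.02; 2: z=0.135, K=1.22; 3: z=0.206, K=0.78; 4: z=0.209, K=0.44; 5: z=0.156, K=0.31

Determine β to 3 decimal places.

Let β = V/F and solve Σ zᵢ(Kᵢ−1)/(1+β(Kᵢ−1)) = 0.
g(0) = ΣzᵢKᵢ − 1 = 0.060 and g(1) = 1 − Σzᵢ/Kᵢ = -0.499, so a root lies in (0, 1).
Newton iteration, β⁰ = 0.57:
  β = 0.570: g = -0.1851, g' = -0.484 → β = 0.187
  β = 0.187: g = -0.0213, g' = -0.412 → β = 0.136
Converged at β = 0.136.

β = 0.136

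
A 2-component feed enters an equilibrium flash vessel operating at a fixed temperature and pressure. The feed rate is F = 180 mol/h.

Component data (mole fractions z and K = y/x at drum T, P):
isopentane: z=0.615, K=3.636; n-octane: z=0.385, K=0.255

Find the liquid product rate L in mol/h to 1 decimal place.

Let ψ = V/F and solve Σ zᵢ(Kᵢ−1)/(1+ψ(Kᵢ−1)) = 0.
g(0) = ΣzᵢKᵢ − 1 = 1.334 and g(1) = 1 − Σzᵢ/Kᵢ = -0.679, so a root lies in (0, 1).
Binary case is linear: z₁(K₁−1)(1+ψ(K₂−1)) + z₂(K₂−1)(1+ψ(K₁−1)) = 0
⇒ ψ = [z₁(K₁−1)+z₂(K₂−1)] / [−(K₁−1)(K₂−1)] = 1.3343/1.9638 = 0.679
Then V = ψ·F = 0.6794·180 = 122.3 mol/h and L = F − V = 57.7 mol/h.

L = 57.7 mol/h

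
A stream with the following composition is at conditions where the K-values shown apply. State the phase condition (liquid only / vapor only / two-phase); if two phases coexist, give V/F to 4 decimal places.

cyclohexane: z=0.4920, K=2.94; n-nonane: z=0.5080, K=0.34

ΣzᵢKᵢ = 1.6192; Σzᵢ/Kᵢ = 1.6615.
Both exceed 1, so a two-phase solution exists.
Material balance + equilibrium reduce to Σ zᵢ(Kᵢ−1)/(1+ψ(Kᵢ−1)) = 0.
Binary case is linear: z₁(K₁−1)(1+ψ(K₂−1)) + z₂(K₂−1)(1+ψ(K₁−1)) = 0
⇒ ψ = [z₁(K₁−1)+z₂(K₂−1)] / [−(K₁−1)(K₂−1)] = 0.61920/1.28040 = 0.4836

two-phase, V/F = 0.4836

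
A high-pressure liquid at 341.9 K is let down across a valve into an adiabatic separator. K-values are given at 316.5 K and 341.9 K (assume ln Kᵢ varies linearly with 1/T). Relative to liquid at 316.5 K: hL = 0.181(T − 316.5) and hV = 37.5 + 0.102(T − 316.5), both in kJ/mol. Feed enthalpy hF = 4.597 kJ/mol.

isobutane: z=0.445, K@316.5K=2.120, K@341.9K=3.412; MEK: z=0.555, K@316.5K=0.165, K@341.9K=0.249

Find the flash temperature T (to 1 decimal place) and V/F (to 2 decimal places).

T = 320.1 K, V/F = 0.11

Adiabatic flash: solve Rachford–Rice at each trial T, then check hF = ψ·hV(T) + (1−ψ)·hL(T).
  T = 316.5 K: K = (2.120, 0.165), RR gives ψ = 0.037, H_out = 1.402 kJ/mol
  T = 341.9 K: K = (3.412, 0.249), RR gives ψ = 0.362, H_out = 17.462 kJ/mol
  T = 329.2 K: K = (2.714, 0.204), RR gives ψ = 0.236, H_out = 10.894 kJ/mol
  T = 322.9 K: K = (2.407, 0.184), RR gives ψ = 0.151, H_out = 6.744 kJ/mol
  T = 319.7 K: K = (2.260, 0.174), RR gives ψ = 0.099, H_out = 4.254 kJ/mol
  T = 321.3 K: K = (2.333, 0.179), RR gives ψ = 0.126, H_out = 5.538 kJ/mol
Linear interpolation between T = 319.7 (H_out = 4.254) and T = 321.3 (H_out = 5.538) on hF = 4.597 gives T ≈ 320.1 K, at which ψ = 0.11.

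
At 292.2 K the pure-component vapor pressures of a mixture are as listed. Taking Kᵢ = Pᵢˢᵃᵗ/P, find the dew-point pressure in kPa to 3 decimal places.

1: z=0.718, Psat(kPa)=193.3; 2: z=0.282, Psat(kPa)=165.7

Pdew = 184.628 kPa

At the dew point ψ → 1, so Σzᵢ/Kᵢ = 1 with Kᵢ = Pᵢˢᵃᵗ/P ⇒ 1/P = Σzᵢ/Pᵢˢᵃᵗ.
1/P = 0.718/193.3 + 0.282/165.7 = 0.005416 ⇒ P = 184.628 kPa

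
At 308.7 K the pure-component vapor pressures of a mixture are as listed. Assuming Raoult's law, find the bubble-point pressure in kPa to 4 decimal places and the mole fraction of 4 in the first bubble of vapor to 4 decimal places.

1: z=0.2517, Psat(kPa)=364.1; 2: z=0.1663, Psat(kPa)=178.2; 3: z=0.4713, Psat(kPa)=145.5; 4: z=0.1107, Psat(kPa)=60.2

Pbub = 196.5169 kPa, y_4 = 0.0339

At the bubble point ψ → 0, so ΣzᵢKᵢ = 1 with Kᵢ = Pᵢˢᵃᵗ/P ⇒ P = ΣzᵢPᵢˢᵃᵗ.
P = 0.2517·364.1 + 0.1663·178.2 + 0.4713·145.5 + 0.1107·60.2 = 196.5169 kPa
yᵢ = zᵢPᵢˢᵃᵗ/P ⇒ y_4 = 0.1107·60.2/196.5169 = 0.0339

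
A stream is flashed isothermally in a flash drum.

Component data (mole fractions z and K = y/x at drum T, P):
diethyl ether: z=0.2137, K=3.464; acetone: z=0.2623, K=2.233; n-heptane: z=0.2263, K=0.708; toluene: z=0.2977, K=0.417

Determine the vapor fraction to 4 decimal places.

ψ = 0.6845

Newton–Raphson from ψ = 0.5:
  ψ = 0.5000: g = 0.11364, g' = -0.6411 → ψ = 0.6773
  ψ = 0.6773: g = 0.00437, g' = -0.6069 → ψ = 0.6845
Converged at ψ = 0.6845.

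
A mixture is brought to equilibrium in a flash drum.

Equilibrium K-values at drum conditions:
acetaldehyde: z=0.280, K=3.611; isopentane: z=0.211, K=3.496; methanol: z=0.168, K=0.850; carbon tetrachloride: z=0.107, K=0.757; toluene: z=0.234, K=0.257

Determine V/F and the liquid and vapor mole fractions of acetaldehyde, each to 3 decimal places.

Newton iteration, V/F⁰ = 0.46:
  V/F = 0.460: g = 0.2568, g' = -0.989 → V/F = 0.720
  V/F = 0.720: g = 0.0089, g' = -1.009 → V/F = 0.728
Converged at V/F = 0.728.
Compositions from xᵢ = zᵢ/(1+V/F(Kᵢ−1)), yᵢ = Kᵢxᵢ:
  acetaldehyde: x = 0.096, y = 0.348
  isopentane: x = 0.075, y = 0.262
  methanol: x = 0.189, y = 0.160
  carbon tetrachloride: x = 0.130, y = 0.098
  toluene: x = 0.510, y = 0.131

V/F = 0.728, x_acetaldehyde = 0.096, y_acetaldehyde = 0.348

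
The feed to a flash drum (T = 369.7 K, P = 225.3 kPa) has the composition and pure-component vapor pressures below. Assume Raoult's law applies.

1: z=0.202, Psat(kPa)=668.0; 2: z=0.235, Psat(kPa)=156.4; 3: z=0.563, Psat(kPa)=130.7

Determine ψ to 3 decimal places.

ψ = 0.116

Raoult's law: Kᵢ = Pᵢˢᵃᵗ/P = Pᵢˢᵃᵗ/225.3.
  K_1 = 668.0/225.3 = 2.96494, K_2 = 156.4/225.3 = 0.69419, K_3 = 130.7/225.3 = 0.58012
Rachford–Rice: g(ψ) = Σ zᵢ(Kᵢ−1)/(1+ψ(Kᵢ−1)) = 0.
Feasibility: ΣzᵢKᵢ = 1.089, Σzᵢ/Kᵢ = 1.377 — both > 1, two phases present.
Newton iteration, ψ⁰ = 0.5:
  ψ = 0.500: g = -0.1838, g' = -0.388 → ψ = 0.026
  ψ = 0.026: g = 0.0659, g' = -0.829 → ψ = 0.106
  ψ = 0.106: g = 0.0069, g' = -0.667 → ψ = 0.116
Converged at ψ = 0.116.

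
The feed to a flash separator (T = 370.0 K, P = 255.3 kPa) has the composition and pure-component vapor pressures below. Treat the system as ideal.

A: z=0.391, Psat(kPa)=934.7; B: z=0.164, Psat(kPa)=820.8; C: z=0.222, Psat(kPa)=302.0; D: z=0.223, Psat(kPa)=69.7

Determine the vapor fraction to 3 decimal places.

Raoult's law: Kᵢ = Pᵢˢᵃᵗ/P = Pᵢˢᵃᵗ/255.3.
  K_A = 934.7/255.3 = 3.66118, K_B = 820.8/255.3 = 3.21504, K_C = 302.0/255.3 = 1.18292, K_D = 69.7/255.3 = 0.27301
Material balance + equilibrium reduce to Σ zᵢ(Kᵢ−1)/(1+ψ(Kᵢ−1)) = 0.
g(0) = ΣzᵢKᵢ − 1 = 1.282 and g(1) = 1 − Σzᵢ/Kᵢ = -0.162, so a root lies in (0, 1).
Newton iteration, ψ⁰ = 0.5:
  ψ = 0.500: g = 0.4013, g' = -0.988 → ψ = 0.906
  ψ = 0.906: g = -0.0145, g' = -1.345 → ψ = 0.895
Converged at ψ = 0.895.

ψ = 0.895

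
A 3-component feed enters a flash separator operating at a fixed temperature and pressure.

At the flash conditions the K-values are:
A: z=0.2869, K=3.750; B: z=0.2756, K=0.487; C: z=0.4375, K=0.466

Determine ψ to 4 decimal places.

Material balance + equilibrium reduce to Σ zᵢ(Kᵢ−1)/(1+ψ(Kᵢ−1)) = 0.
g(0) = ΣzᵢKᵢ − 1 = 0.4140 and g(1) = 1 − Σzᵢ/Kᵢ = -0.5813, so a root lies in (0, 1).
Newton–Raphson from ψ = 0.5:
  ψ = 0.5000: g = -0.17668, g' = -0.7481 → ψ = 0.2638
  ψ = 0.2638: g = 0.02181, g' = -0.9948 → ψ = 0.2857
  ψ = 0.2857: g = 0.00046, g' = -0.9537 → ψ = 0.2862
Converged at ψ = 0.2862.

ψ = 0.2862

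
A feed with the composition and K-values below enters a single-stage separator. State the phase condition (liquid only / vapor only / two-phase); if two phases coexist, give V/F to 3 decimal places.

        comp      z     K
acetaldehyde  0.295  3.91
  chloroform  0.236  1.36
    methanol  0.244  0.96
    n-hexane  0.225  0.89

vapor only

ΣzᵢKᵢ = 1.909; Σzᵢ/Kᵢ = 0.756.
Since Σzᵢ/Kᵢ < 1 the mixture is above its dew point — single vapor phase.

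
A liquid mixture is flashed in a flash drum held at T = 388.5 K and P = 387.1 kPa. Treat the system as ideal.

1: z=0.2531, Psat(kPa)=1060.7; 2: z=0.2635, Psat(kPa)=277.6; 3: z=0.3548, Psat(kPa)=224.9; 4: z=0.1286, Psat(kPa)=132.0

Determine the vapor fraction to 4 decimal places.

Raoult's law: Kᵢ = Pᵢˢᵃᵗ/P = Pᵢˢᵃᵗ/387.1.
  K_1 = 1060.7/387.1 = 2.740119, K_2 = 277.6/387.1 = 0.717127, K_3 = 224.9/387.1 = 0.580987, K_4 = 132.0/387.1 = 0.340997
Newton–Raphson from ψ = 0.5:
  ψ = 0.5000: g = -0.16576, g' = -0.4717 → ψ = 0.1486
  ψ = 0.1486: g = 0.01967, g' = -0.6463 → ψ = 0.1790
  ψ = 0.1790: g = 0.00051, g' = -0.6136 → ψ = 0.1798
Converged at ψ = 0.1798.

ψ = 0.1798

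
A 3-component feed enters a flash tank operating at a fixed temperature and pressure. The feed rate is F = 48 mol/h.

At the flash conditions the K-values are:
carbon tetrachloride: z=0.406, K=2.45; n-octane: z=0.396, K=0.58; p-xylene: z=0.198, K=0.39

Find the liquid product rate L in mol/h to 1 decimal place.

Rachford–Rice: g(ψ) = Σ zᵢ(Kᵢ−1)/(1+ψ(Kᵢ−1)) = 0.
Check two-phase: ΣzᵢKᵢ = 1.302 > 1 and Σzᵢ/Kᵢ = 1.356 > 1, so g(0) = 0.302 > 0 and g(1) = -0.356 < 0.
Newton iteration, ψ⁰ = 0.5:
  ψ = 0.500: g = -0.0430, g' = -0.551 → ψ = 0.422
  ψ = 0.422: g = 0.0005, g' = -0.565 → ψ = 0.423
Converged at ψ = 0.423.
Then V = ψ·F = 0.4227·48 = 20.3 mol/h and L = F − V = 27.7 mol/h.

L = 27.7 mol/h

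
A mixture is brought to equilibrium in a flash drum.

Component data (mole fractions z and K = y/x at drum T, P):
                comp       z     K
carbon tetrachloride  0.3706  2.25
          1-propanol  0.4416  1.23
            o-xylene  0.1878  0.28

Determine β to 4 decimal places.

β = 0.7979

Rachford–Rice: g(β) = Σ zᵢ(Kᵢ−1)/(1+β(Kᵢ−1)) = 0.
g(0) = ΣzᵢKᵢ − 1 = 0.4296 and g(1) = 1 − Σzᵢ/Kᵢ = -0.1944, so a root lies in (0, 1).
Newton–Raphson from β = 0.59:
  β = 0.5900: g = 0.12097, g' = -0.5042 → β = 0.8299
  β = 0.8299: g = -0.02333, g' = -0.7571 → β = 0.7991
  β = 0.7991: g = -0.00088, g' = -0.7015 → β = 0.7979
Converged at β = 0.7979.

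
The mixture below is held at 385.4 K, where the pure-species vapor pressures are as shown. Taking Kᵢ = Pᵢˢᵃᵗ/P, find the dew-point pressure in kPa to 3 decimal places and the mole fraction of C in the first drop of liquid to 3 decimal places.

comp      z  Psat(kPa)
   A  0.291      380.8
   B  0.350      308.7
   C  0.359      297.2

At the dew point ψ → 1, so Σzᵢ/Kᵢ = 1 with Kᵢ = Pᵢˢᵃᵗ/P ⇒ 1/P = Σzᵢ/Pᵢˢᵃᵗ.
1/P = 0.291/380.8 + 0.350/308.7 + 0.359/297.2 = 0.003106 ⇒ P = 321.967 kPa
xᵢ = zᵢP/Pᵢˢᵃᵗ ⇒ x_C = 0.359·321.967/297.2 = 0.389

Pdew = 321.967 kPa, x_C = 0.389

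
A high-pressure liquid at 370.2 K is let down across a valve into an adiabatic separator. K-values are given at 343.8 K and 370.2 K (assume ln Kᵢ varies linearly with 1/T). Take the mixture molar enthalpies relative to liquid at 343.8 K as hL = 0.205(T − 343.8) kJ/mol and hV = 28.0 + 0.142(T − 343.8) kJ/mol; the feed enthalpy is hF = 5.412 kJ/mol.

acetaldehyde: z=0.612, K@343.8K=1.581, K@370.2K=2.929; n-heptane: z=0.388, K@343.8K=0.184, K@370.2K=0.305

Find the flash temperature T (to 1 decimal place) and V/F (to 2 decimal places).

Adiabatic flash: solve Rachford–Rice at each trial T, then check hF = ψ·hV(T) + (1−ψ)·hL(T).
  T = 343.8 K: K = (1.581, 0.184), RR gives ψ = 0.082, H_out = 2.301 kJ/mol
  T = 370.2 K: K = (2.929, 0.305), RR gives ψ = 0.679, H_out = 23.306 kJ/mol
  T = 357.0 K: K = (2.177, 0.239), RR gives ψ = 0.475, H_out = 15.599 kJ/mol
  T = 350.4 K: K = (1.861, 0.210), RR gives ψ = 0.324, H_out = 10.294 kJ/mol
  T = 347.1 K: K = (1.716, 0.197), RR gives ψ = 0.220, H_out = 6.802 kJ/mol
  T = 345.5 K: K = (1.650, 0.191), RR gives ψ = 0.159, H_out = 4.780 kJ/mol
Linear interpolation between T = 345.5 (H_out = 4.780) and T = 347.1 (H_out = 6.802) on hF = 5.412 gives T ≈ 346.0 K, at which ψ = 0.18.

T = 346.0 K, V/F = 0.18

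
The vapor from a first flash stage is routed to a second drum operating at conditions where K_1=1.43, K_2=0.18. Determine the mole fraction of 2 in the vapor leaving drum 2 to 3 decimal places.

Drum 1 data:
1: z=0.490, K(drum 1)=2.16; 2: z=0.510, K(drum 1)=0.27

y_2 (drum 2) = 0.062

Drum 1:
Let ψ₁ = V/F and solve Σ zᵢ(Kᵢ−1)/(1+ψ₁(Kᵢ−1)) = 0.
Feasibility: ΣzᵢKᵢ = 1.196, Σzᵢ/Kᵢ = 2.116 — both > 1, two phases present.
Binary case is linear: z₁(K₁−1)(1+ψ₁(K₂−1)) + z₂(K₂−1)(1+ψ₁(K₁−1)) = 0
⇒ ψ₁ = [z₁(K₁−1)+z₂(K₂−1)] / [−(K₁−1)(K₂−1)] = 0.1961/0.8468 = 0.232
Drum-1 compositions:
  1: x = 0.386, y = 0.834
  2: x = 0.614, y = 0.166
Drum-2 feed = drum-1 vapor: z₂ = (0.8343, 0.1657).
Drum 2:
Material balance + equilibrium reduce to Σ zᵢ(Kᵢ−1)/(1+ψ₂(Kᵢ−1)) = 0.
Feasibility: ΣzᵢKᵢ = 1.223, Σzᵢ/Kᵢ = 1.504 — both > 1, two phases present.
Binary case is linear: z₁(K₁−1)(1+ψ₂(K₂−1)) + z₂(K₂−1)(1+ψ₂(K₁−1)) = 0
⇒ ψ₂ = [z₁(K₁−1)+z₂(K₂−1)] / [−(K₁−1)(K₂−1)] = 0.2229/0.3526 = 0.632
  1: x = 0.656, y = 0.938
  2: x = 0.344, y = 0.062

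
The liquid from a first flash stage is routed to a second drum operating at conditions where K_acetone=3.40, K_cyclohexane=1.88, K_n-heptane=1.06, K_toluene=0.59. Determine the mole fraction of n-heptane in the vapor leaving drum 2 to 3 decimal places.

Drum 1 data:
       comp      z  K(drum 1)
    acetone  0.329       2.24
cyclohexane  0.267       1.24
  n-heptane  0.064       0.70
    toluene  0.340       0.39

Drum 1:
Newton–Raphson from ψ₁ = 0.5:
  ψ₁ = 0.500: g = -0.0120, g' = -0.475 → ψ₁ = 0.475
Converged at ψ₁ = 0.475.
Drum-1 compositions:
  acetone: x = 0.207, y = 0.464
  cyclohexane: x = 0.240, y = 0.297
  n-heptane: x = 0.075, y = 0.052
  toluene: x = 0.479, y = 0.187
Drum-2 feed = drum-1 liquid: z₂ = (0.2071, 0.2397, 0.0746, 0.4786).
Drum 2:
Material balance + equilibrium reduce to Σ zᵢ(Kᵢ−1)/(1+ψ₂(Kᵢ−1)) = 0.
Check two-phase: ΣzᵢKᵢ = 1.516 > 1 and Σzᵢ/Kᵢ = 1.070 > 1, so g(0) = 0.516 > 0 and g(1) = -0.070 < 0.
Newton–Raphson from ψ₂ = 0.5:
  ψ₂ = 0.500: g = 0.1299, g' = -0.464 → ψ₂ = 0.780
  ψ₂ = 0.780: g = 0.0138, g' = -0.384 → ψ₂ = 0.816
Converged at ψ₂ = 0.816.
  acetone: x = 0.070, y = 0.238
  cyclohexane: x = 0.139, y = 0.262
  n-heptane: x = 0.071, y = 0.075
  toluene: x = 0.719, y = 0.424

y_n-heptane (drum 2) = 0.075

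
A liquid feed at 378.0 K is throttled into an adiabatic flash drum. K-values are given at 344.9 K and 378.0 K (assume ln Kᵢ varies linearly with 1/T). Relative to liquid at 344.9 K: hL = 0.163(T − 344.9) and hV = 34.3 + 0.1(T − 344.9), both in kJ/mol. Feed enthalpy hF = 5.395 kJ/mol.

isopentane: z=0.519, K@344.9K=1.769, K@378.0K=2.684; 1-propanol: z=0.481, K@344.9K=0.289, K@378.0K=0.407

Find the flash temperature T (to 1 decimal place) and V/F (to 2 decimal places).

T = 346.9 K, V/F = 0.15

Adiabatic flash: solve Rachford–Rice at each trial T, then check hF = ψ·hV(T) + (1−ψ)·hL(T).
  T = 344.9 K: K = (1.769, 0.289), RR gives ψ = 0.104, H_out = 3.583 kJ/mol
  T = 378.0 K: K = (2.684, 0.407), RR gives ψ = 0.590, H_out = 24.388 kJ/mol
  T = 361.4 K: K = (2.199, 0.345), RR gives ψ = 0.392, H_out = 15.715 kJ/mol
  T = 353.1 K: K = (1.976, 0.316), RR gives ψ = 0.266, H_out = 10.335 kJ/mol
  T = 349.0 K: K = (1.871, 0.303), RR gives ψ = 0.192, H_out = 7.197 kJ/mol
  T = 346.9 K: K = (1.818, 0.296), RR gives ψ = 0.149, H_out = 5.416 kJ/mol
Linear interpolation between T = 344.9 (H_out = 3.583) and T = 346.9 (H_out = 5.416) on hF = 5.395 gives T ≈ 346.9 K, at which ψ = 0.15.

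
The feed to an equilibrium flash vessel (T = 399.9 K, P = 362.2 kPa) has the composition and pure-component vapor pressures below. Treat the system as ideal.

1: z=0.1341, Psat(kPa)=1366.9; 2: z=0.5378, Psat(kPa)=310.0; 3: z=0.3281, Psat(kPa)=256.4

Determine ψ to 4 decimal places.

Raoult's law: Kᵢ = Pᵢˢᵃᵗ/P = Pᵢˢᵃᵗ/362.2.
  K_1 = 1366.9/362.2 = 3.773882, K_2 = 310.0/362.2 = 0.855881, K_3 = 256.4/362.2 = 0.707896
Iterate (Newton) starting at ψ = 0.5:
  ψ = 0.5000: g = -0.03992, g' = -0.2325 → ψ = 0.3283
  ψ = 0.3283: g = 0.00733, g' = -0.3292 → ψ = 0.3505
  ψ = 0.3505: g = 0.00019, g' = -0.3124 → ψ = 0.3512
Converged at ψ = 0.3512.

ψ = 0.3512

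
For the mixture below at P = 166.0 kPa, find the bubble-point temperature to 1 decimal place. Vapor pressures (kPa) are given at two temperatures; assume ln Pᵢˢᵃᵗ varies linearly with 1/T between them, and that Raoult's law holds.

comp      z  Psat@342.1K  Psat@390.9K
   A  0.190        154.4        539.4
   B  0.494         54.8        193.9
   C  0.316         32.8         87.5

Bubble-point temperature: ΣzᵢPᵢˢᵃᵗ(T) = P. Interpolate ln Pᵢˢᵃᵗ = aᵢ + bᵢ/T.
  T = 342.1 K: ΣzᵢPᵢˢᵃᵗ = 66.77 kPa
  T = 390.9 K: ΣzᵢPᵢˢᵃᵗ = 225.92 kPa
  T = 366.5 K: ΣzᵢPᵢˢᵃᵗ = 127.76 kPa
  T = 378.7 K: ΣzᵢPᵢˢᵃᵗ = 171.42 kPa
  T = 372.6 K: ΣzᵢPᵢˢᵃᵗ = 148.34 kPa
  T = 375.6 K: ΣzᵢPᵢˢᵃᵗ = 159.37 kPa
  T = 377.1 K: ΣzᵢPᵢˢᵃᵗ = 165.11 kPa
Interpolating between 377.1 K and 378.7 K gives T ≈ 377.3 K.

T = 377.3 K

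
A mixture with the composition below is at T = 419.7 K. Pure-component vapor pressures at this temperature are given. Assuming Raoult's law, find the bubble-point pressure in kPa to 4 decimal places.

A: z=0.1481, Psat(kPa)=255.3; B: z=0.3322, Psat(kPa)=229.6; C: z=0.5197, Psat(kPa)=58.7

At the bubble point ψ → 0, so ΣzᵢKᵢ = 1 with Kᵢ = Pᵢˢᵃᵗ/P ⇒ P = ΣzᵢPᵢˢᵃᵗ.
P = 0.1481·255.3 + 0.3322·229.6 + 0.5197·58.7 = 144.5894 kPa

Pbub = 144.5894 kPa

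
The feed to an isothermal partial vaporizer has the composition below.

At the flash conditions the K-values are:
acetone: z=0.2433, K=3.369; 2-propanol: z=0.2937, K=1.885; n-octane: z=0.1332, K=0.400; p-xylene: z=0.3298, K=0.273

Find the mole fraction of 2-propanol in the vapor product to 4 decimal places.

Material balance + equilibrium reduce to Σ zᵢ(Kᵢ−1)/(1+ψ(Kᵢ−1)) = 0.
Check two-phase: ΣzᵢKᵢ = 1.5166 > 1 and Σzᵢ/Kᵢ = 1.7691 > 1, so g(0) = 0.5166 > 0 and g(1) = -0.7691 < 0.
Newton iteration, ψ⁰ = 0.5:
  ψ = 0.5000: g = -0.04682, g' = -0.9248 → ψ = 0.4494
  ψ = 0.4494: g = -0.00038, g' = -0.9125 → ψ = 0.4490
Converged at ψ = 0.4490.
Compositions from xᵢ = zᵢ/(1+ψ(Kᵢ−1)), yᵢ = Kᵢxᵢ:
  acetone: x = 0.1179, y = 0.3972
  2-propanol: x = 0.2102, y = 0.3962
  n-octane: x = 0.1823, y = 0.0729
  p-xylene: x = 0.4896, y = 0.1337

y_2-propanol = 0.3962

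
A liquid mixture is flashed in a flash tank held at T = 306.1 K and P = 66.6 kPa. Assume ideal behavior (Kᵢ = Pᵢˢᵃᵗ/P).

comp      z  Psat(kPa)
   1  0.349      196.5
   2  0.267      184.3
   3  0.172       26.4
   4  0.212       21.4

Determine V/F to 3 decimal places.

V/F = 0.747

Raoult's law: Kᵢ = Pᵢˢᵃᵗ/P = Pᵢˢᵃᵗ/66.6.
  K_1 = 196.5/66.6 = 2.95045, K_2 = 184.3/66.6 = 2.76727, K_3 = 26.4/66.6 = 0.39640, K_4 = 21.4/66.6 = 0.32132
Rachford–Rice: g(V/F) = Σ zᵢ(Kᵢ−1)/(1+V/F(Kᵢ−1)) = 0.
Feasibility: ΣzᵢKᵢ = 1.905, Σzᵢ/Kᵢ = 1.308 — both > 1, two phases present.
Iterate (Newton) starting at V/F = 0.5:
  V/F = 0.500: g = 0.2286, g' = -0.928 → V/F = 0.746
  V/F = 0.746: g = 0.0000, g' = -0.984 → V/F = 0.747
Converged at V/F = 0.747.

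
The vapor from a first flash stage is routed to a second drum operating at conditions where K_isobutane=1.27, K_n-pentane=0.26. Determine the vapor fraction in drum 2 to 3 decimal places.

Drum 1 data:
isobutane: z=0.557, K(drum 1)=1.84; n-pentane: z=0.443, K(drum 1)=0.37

V/F (drum 2) = 0.283

Drum 1:
Rachford–Rice: g(ψ₁) = Σ zᵢ(Kᵢ−1)/(1+ψ₁(Kᵢ−1)) = 0.
Check two-phase: ΣzᵢKᵢ = 1.189 > 1 and Σzᵢ/Kᵢ = 1.500 > 1, so g(0) = 0.189 > 0 and g(1) = -0.500 < 0.
Newton iteration, ψ₁⁰ = 0.5:
  ψ₁ = 0.500: g = -0.0779, g' = -0.570 → ψ₁ = 0.363
  ψ₁ = 0.363: g = -0.0034, g' = -0.526 → ψ₁ = 0.357
Converged at ψ₁ = 0.357.
Drum-1 compositions:
  isobutane: x = 0.429, y = 0.789
  n-pentane: x = 0.571, y = 0.211
Drum-2 feed = drum-1 vapor: z₂ = (0.7886, 0.2114).
Drum 2:
Rachford–Rice: g(ψ₂) = Σ zᵢ(Kᵢ−1)/(1+ψ₂(Kᵢ−1)) = 0.
Check two-phase: ΣzᵢKᵢ = 1.056 > 1 and Σzᵢ/Kᵢ = 1.434 > 1, so g(0) = 0.056 > 0 and g(1) = -0.434 < 0.
Iterate (Newton) starting at ψ₂ = 0.5:
  ψ₂ = 0.500: g = -0.0608, g' = -0.336 → ψ₂ = 0.319
  ψ₂ = 0.319: g = -0.0089, g' = -0.247 → ψ₂ = 0.284
  ψ₂ = 0.284: g = -0.0002, g' = -0.235 → ψ₂ = 0.283
Converged at ψ₂ = 0.283.
  isobutane: x = 0.733, y = 0.930
  n-pentane: x = 0.267, y = 0.070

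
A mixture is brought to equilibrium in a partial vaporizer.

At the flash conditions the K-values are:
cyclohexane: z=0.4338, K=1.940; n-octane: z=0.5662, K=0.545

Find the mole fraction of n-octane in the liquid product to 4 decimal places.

Material balance + equilibrium reduce to Σ zᵢ(Kᵢ−1)/(1+V/F(Kᵢ−1)) = 0.
g(0) = ΣzᵢKᵢ − 1 = 0.1502 and g(1) = 1 − Σzᵢ/Kᵢ = -0.2625, so a root lies in (0, 1).
Binary case is linear: z₁(K₁−1)(1+V/F(K₂−1)) + z₂(K₂−1)(1+V/F(K₁−1)) = 0
⇒ V/F = [z₁(K₁−1)+z₂(K₂−1)] / [−(K₁−1)(K₂−1)] = 0.15015/0.42770 = 0.3511
Compositions from xᵢ = zᵢ/(1+V/F(Kᵢ−1)), yᵢ = Kᵢxᵢ:
  cyclohexane: x = 0.3262, y = 0.6328
  n-octane: x = 0.6738, y = 0.3672

x_n-octane = 0.6738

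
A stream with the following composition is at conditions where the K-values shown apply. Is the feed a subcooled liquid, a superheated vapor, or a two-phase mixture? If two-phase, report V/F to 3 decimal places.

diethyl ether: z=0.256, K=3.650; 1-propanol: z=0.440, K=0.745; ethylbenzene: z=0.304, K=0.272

ΣzᵢKᵢ = 1.345; Σzᵢ/Kᵢ = 1.778.
Both exceed 1, so a two-phase solution exists.
Rachford–Rice: g(ψ) = Σ zᵢ(Kᵢ−1)/(1+ψ(Kᵢ−1)) = 0.
Iterate (Newton) starting at ψ = 0.5:
  ψ = 0.500: g = -0.1848, g' = -0.768 → ψ = 0.260
  ψ = 0.260: g = 0.0089, g' = -0.909 → ψ = 0.269
Converged at ψ = 0.269.

two-phase, V/F = 0.269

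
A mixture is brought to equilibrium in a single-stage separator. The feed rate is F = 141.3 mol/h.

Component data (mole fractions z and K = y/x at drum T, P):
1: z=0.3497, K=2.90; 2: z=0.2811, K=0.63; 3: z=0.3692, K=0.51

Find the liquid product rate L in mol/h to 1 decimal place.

Material balance + equilibrium reduce to Σ zᵢ(Kᵢ−1)/(1+ψ(Kᵢ−1)) = 0.
g(0) = ΣzᵢKᵢ − 1 = 0.3795 and g(1) = 1 − Σzᵢ/Kᵢ = -0.2907, so a root lies in (0, 1).
Iterate (Newton) starting at ψ = 0.5:
  ψ = 0.5000: g = -0.02650, g' = -0.5454 → ψ = 0.4514
  ψ = 0.4514: g = 0.00051, g' = -0.5674 → ψ = 0.4523
Converged at ψ = 0.4523.
Then V = ψ·F = 0.4523·141.3 = 63.9 mol/h and L = F − V = 77.4 mol/h.

L = 77.4 mol/h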